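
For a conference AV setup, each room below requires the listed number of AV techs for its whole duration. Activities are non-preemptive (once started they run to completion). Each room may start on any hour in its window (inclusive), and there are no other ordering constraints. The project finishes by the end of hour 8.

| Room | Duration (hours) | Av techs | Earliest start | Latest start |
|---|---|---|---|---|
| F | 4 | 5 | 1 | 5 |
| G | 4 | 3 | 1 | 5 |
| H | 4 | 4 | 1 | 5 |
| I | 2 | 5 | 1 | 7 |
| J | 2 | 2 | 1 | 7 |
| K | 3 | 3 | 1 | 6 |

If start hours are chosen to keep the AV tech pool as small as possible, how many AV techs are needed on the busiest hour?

Early-start (F@1, G@1, H@1, I@1, J@1, K@1) gives peak 22: h1:22  h2:22  h3:15  h4:12  h5:0  h6:0  h7:0  h8:0.
Shift G→3, H→5, J→3, K→5.
Schedule F@1, G@3, H@5, I@1, J@3, K@5: h1:10  h2:10  h3:10  h4:10  h5:10  h6:10  h7:7  h8:4 — peak 10.

10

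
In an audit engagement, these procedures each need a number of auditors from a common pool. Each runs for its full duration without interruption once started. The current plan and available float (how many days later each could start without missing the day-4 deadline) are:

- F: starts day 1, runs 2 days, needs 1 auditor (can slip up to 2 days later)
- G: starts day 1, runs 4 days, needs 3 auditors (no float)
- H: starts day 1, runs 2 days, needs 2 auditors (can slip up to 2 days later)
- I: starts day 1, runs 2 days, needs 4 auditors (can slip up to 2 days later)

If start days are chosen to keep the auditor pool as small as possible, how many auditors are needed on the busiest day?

7

Early-start (F@1, G@1, H@1, I@1) gives peak 10: d1:10  d2:10  d3:3  d4:3.
Shift I→3.
Schedule F@1, G@1, H@1, I@3: d1:6  d2:6  d3:7  d4:7 — peak 7.
Total auditor-days = 26 over 4 days ⇒ peak ≥ ⌈26/4⌉ = 7, so 7 is optimal.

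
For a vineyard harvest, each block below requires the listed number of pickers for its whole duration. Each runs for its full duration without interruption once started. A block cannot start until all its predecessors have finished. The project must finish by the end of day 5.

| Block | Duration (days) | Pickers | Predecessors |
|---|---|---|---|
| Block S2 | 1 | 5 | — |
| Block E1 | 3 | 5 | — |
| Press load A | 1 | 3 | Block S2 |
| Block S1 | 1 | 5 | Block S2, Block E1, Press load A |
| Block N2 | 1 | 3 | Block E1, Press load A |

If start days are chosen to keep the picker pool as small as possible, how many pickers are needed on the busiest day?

Early-start (Block S2@1, Block E1@1, Press load A@2, Block S1@4, Block N2@4) gives peak 10: d1:10  d2:8  d3:5  d4:8  d5:0.
Shift Block E1→2, Block S1→5, Block N2→5.
Schedule Block S2@1, Block E1@2, Press load A@2, Block S1@5, Block N2@5: d1:5  d2:8  d3:5  d4:5  d5:8 — peak 8.
No arrangement of the 21 feasible schedules does better.

8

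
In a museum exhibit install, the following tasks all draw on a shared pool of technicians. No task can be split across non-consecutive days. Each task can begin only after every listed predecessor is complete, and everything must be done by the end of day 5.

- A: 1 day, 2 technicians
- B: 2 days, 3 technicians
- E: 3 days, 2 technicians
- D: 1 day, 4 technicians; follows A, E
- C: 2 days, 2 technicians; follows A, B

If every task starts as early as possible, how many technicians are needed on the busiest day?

7

Early-start schedule: A@1, B@1, E@1, D@4, C@3.
Load per day: day 1: 7, day 2: 5, day 3: 4, day 4: 6, day 5: 0.
Peak is 7.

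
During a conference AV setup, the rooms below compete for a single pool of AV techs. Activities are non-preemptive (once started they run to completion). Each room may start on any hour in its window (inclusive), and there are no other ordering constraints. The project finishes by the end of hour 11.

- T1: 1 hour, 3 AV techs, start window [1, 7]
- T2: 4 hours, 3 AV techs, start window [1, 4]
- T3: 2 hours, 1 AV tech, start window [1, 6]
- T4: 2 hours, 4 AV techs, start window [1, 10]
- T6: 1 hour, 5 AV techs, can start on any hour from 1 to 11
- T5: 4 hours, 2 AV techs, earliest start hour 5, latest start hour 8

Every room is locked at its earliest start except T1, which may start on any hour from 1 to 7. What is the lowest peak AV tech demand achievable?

13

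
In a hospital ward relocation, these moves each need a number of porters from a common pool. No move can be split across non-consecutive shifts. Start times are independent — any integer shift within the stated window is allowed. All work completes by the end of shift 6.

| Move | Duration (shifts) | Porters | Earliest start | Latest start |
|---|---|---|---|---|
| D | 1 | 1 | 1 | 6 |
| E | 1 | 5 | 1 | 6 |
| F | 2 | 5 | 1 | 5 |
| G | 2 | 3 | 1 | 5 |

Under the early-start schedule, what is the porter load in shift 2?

8

At early start, shift 2 has: F, G.
Demand: 5 + 3 = 8.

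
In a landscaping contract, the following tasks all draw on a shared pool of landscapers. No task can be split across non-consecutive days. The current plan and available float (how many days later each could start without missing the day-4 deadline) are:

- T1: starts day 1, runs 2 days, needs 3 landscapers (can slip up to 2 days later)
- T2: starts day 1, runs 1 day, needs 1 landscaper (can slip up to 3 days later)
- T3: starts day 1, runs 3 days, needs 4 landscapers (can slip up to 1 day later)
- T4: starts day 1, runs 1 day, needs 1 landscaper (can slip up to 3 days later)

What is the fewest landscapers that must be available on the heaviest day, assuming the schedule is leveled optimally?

Early-start (T1@1, T2@1, T3@1, T4@1) gives peak 9: d1:9  d2:7  d3:4  d4:0.
Shift T3→2.
Schedule T1@1, T2@1, T3@2, T4@1: d1:5  d2:7  d3:4  d4:4 — peak 7.

7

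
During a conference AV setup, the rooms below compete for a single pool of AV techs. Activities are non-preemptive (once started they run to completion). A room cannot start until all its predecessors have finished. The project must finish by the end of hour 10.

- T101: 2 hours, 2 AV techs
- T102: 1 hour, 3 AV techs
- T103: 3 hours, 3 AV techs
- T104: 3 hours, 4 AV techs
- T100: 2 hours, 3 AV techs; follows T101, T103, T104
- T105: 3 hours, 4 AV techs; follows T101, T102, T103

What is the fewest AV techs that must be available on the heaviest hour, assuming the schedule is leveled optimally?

7

Early-start (T101@1, T102@1, T103@1, T104@1, T100@4, T105@4) gives peak 12: h1:12  h2:9  h3:7  h4:7  h5:7  h6:4  h7:0  h8:0  h9:0  h10:0.
Shift T103→2, T104→3, T100→6, T105→6.
Schedule T101@1, T102@1, T103@2, T104@3, T100@6, T105@6: h1:5  h2:5  h3:7  h4:7  h5:4  h6:7  h7:7  h8:4  h9:0  h10:0 — peak 7.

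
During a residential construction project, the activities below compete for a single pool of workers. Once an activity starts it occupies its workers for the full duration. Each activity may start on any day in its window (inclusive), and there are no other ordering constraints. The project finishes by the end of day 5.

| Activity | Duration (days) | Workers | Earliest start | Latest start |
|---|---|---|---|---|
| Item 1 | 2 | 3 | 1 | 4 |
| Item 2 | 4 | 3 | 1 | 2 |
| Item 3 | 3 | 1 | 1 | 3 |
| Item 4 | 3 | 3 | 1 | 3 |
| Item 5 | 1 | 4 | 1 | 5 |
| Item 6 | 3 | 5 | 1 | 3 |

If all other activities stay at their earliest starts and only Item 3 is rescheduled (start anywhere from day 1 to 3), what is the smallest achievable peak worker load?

Item 3@1: d1:19  d2:15  d3:12  d4:3  d5:0 → peak 19
Item 3@2: d1:18  d2:15  d3:12  d4:4  d5:0 → peak 18
Item 3@3: d1:18  d2:14  d3:12  d4:4  d5:1 → peak 18
Best is Item 3@2, peak 18.

18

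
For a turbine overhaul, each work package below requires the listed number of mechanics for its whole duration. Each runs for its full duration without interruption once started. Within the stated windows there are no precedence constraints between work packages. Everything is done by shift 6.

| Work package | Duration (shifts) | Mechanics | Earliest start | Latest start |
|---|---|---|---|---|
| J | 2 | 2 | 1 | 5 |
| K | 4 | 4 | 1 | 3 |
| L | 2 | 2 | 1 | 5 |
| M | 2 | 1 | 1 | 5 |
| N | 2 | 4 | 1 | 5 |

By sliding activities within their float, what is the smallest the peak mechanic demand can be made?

6

Early-start (J@1, K@1, L@1, M@1, N@1) gives peak 13: s1:13  s2:13  s3:4  s4:4  s5:0  s6:0.
Shift L→3, M→5, N→5.
Schedule J@1, K@1, L@3, M@5, N@5: s1:6  s2:6  s3:6  s4:6  s5:5  s6:5 — peak 6.
Total mechanic-shifts = 34 over 6 shifts ⇒ peak ≥ ⌈34/6⌉ = 6, so 6 is optimal.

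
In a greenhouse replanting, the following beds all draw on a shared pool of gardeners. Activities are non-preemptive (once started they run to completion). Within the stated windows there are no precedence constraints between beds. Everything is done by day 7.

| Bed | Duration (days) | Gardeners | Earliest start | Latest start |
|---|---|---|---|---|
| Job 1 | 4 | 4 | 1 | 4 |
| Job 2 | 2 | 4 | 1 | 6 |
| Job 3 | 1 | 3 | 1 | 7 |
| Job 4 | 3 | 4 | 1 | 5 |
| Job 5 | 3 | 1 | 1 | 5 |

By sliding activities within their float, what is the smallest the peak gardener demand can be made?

8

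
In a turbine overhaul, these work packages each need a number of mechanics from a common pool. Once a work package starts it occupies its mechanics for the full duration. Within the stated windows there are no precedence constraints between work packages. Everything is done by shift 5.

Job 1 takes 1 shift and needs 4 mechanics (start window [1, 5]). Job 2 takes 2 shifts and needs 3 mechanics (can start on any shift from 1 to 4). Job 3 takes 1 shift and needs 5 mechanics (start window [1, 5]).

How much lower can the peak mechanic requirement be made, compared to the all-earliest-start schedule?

Early-start peak: s1:12  s2:3  s3:0  s4:0  s5:0 ⇒ 12.
Leveled (Job 1@1, Job 2@2, Job 3@4): s1:4  s2:3  s3:3  s4:5  s5:0 ⇒ 5.
Reduction 12 − 5 = 7.

7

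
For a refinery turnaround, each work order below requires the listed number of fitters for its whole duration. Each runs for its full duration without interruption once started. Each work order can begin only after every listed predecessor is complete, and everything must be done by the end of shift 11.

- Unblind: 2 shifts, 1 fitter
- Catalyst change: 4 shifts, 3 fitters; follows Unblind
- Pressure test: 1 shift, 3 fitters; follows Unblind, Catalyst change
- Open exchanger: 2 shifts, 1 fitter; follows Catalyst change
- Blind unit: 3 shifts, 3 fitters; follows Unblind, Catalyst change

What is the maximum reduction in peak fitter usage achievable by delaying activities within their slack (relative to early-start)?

3

Early-start peak: s1:1  s2:1  s3:3  s4:3  s5:3  s6:3  s7:7  s8:4  s9:3  s10:0  s11:0 ⇒ 7.
Leveled (Unblind@1, Catalyst change@3, Pressure test@7, Open exchanger@7, Blind unit@8): s1:1  s2:1  s3:3  s4:3  s5:3  s6:3  s7:4  s8:4  s9:3  s10:3  s11:0 ⇒ 4.
Reduction 7 − 4 = 3.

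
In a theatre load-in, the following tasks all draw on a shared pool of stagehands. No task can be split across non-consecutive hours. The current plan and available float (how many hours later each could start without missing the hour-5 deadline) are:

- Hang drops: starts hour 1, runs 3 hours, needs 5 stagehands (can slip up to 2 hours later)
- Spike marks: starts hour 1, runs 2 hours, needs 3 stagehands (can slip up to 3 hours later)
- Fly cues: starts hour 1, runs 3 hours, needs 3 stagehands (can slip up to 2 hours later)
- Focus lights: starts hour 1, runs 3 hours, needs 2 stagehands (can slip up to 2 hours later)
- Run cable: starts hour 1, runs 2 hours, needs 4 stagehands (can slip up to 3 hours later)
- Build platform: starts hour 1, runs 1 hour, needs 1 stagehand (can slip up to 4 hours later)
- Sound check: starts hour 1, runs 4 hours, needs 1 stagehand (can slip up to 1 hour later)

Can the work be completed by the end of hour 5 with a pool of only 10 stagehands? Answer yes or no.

The minimum achievable peak is 11; 10 < 11, so no feasible schedule stays within the cap.

no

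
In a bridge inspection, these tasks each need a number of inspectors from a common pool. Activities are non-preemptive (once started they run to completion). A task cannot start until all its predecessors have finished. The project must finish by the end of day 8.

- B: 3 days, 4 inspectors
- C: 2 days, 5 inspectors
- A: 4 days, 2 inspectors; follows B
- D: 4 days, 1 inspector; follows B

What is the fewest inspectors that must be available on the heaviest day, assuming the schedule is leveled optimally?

8

Early-start (B@1, C@1, A@4, D@4) gives peak 9: d1:9  d2:9  d3:4  d4:3  d5:3  d6:3  d7:3  d8:0.
Shift C→4.
Schedule B@1, C@4, A@4, D@4: d1:4  d2:4  d3:4  d4:8  d5:8  d6:3  d7:3  d8:0 — peak 8.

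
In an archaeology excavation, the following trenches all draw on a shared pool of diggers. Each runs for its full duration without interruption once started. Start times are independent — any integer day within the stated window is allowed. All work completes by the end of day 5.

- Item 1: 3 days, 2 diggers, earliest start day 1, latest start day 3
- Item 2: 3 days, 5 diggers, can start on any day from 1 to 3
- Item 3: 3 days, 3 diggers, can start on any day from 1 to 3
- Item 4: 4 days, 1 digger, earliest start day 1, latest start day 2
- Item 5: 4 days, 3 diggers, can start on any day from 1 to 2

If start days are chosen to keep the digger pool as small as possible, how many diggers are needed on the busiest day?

14

Schedule Item 1@1, Item 2@1, Item 3@1, Item 4@1, Item 5@1: d1:14  d2:14  d3:14  d4:4  d5:0 — peak 14.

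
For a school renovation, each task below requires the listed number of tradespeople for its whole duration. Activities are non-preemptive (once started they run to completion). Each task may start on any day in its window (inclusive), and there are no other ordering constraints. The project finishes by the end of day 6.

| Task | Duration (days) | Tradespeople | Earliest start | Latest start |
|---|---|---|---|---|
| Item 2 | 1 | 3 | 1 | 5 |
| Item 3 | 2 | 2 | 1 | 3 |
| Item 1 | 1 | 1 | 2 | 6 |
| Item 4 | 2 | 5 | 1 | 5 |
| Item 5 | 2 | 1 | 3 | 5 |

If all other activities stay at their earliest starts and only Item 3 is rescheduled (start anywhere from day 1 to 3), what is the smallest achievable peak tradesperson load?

8

Item 3@1: d1:10  d2:8  d3:1  d4:1  d5:0  d6:0 → peak 10
Item 3@2: d1:8  d2:8  d3:3  d4:1  d5:0  d6:0 → peak 8
Item 3@3: d1:8  d2:6  d3:3  d4:3  d5:0  d6:0 → peak 8
Best is Item 3@2, peak 8.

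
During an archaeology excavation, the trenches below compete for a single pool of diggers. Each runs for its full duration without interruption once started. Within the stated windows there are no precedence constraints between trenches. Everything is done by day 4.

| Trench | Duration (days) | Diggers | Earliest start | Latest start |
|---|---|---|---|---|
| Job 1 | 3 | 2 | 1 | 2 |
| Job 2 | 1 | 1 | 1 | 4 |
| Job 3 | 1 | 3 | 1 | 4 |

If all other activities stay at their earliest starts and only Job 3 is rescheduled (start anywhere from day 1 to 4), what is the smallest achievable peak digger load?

3

Job 3@1: d1:6  d2:2  d3:2  d4:0 → peak 6
Job 3@2: d1:3  d2:5  d3:2  d4:0 → peak 5
Job 3@3: d1:3  d2:2  d3:5  d4:0 → peak 5
Job 3@4: d1:3  d2:2  d3:2  d4:3 → peak 3
Best is Job 3@4, peak 3.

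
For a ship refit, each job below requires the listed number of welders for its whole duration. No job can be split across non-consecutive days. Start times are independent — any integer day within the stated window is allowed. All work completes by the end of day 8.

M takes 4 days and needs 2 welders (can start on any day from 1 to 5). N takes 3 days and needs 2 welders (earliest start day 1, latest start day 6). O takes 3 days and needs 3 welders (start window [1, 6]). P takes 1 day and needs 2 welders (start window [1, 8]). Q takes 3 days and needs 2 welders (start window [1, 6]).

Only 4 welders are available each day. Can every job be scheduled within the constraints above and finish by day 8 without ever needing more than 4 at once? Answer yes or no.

no

The minimum achievable peak is 5; 4 < 5, so no feasible schedule stays within the cap.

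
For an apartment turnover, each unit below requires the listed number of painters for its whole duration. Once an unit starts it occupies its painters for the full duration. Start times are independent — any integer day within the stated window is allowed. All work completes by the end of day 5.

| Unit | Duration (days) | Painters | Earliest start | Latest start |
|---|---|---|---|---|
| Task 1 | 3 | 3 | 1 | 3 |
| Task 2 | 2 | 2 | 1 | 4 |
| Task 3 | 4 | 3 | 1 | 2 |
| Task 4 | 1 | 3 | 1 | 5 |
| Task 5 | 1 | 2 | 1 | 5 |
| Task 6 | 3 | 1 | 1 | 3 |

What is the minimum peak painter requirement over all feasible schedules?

7

Early-start (Task 1@1, Task 2@1, Task 3@1, Task 4@1, Task 5@1, Task 6@1) gives peak 14: d1:14  d2:9  d3:7  d4:3  d5:0.
Shift Task 2→4, Task 4→5, Task 5→4.
Schedule Task 1@1, Task 2@4, Task 3@1, Task 4@5, Task 5@4, Task 6@1: d1:7  d2:7  d3:7  d4:7  d5:5 — peak 7.
Total painter-days = 33 over 5 days ⇒ peak ≥ ⌈33/5⌉ = 7, so 7 is optimal.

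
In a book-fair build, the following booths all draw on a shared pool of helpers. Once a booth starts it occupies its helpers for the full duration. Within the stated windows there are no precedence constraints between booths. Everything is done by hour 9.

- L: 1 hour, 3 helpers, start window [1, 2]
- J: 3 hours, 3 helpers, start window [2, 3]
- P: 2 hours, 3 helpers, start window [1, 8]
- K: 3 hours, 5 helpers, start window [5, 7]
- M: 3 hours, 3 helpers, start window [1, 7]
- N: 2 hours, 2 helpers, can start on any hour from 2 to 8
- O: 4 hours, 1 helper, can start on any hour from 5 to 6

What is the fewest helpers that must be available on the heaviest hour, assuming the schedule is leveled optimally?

Early-start (L@1, J@2, P@1, K@5, M@1, N@2, O@5) gives peak 11: h1:9  h2:11  h3:8  h4:3  h5:6  h6:6  h7:6  h8:1  h9:0.
Shift K→7, M→3, N→5.
Schedule L@1, J@2, P@1, K@7, M@3, N@5, O@5: h1:6  h2:6  h3:6  h4:6  h5:6  h6:3  h7:6  h8:6  h9:5 — peak 6.
Total helper-hours = 50 over 9 hours ⇒ peak ≥ ⌈50/9⌉ = 6, so 6 is optimal.

6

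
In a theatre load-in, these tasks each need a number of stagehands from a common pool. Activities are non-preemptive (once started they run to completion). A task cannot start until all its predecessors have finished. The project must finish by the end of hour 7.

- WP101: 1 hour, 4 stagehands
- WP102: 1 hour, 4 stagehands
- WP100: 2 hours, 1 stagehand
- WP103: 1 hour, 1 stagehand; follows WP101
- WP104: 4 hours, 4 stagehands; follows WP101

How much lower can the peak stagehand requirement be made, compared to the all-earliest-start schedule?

4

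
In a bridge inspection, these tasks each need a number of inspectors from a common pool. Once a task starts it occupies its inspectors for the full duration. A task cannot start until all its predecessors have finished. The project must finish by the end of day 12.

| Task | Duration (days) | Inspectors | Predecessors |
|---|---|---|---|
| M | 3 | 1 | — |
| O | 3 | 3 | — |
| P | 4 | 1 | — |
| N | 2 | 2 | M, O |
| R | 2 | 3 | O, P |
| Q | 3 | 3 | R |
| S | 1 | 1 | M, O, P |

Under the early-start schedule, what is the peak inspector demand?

Early-start schedule: M@1, O@1, P@1, N@4, R@5, Q@7, S@5.
Load per day: day 1: 5, day 2: 5, day 3: 5, day 4: 3, day 5: 6, day 6: 3, day 7: 3, day 8: 3, day 9: 3, day 10: 0, day 11: 0, day 12: 0.
Peak is 6.

6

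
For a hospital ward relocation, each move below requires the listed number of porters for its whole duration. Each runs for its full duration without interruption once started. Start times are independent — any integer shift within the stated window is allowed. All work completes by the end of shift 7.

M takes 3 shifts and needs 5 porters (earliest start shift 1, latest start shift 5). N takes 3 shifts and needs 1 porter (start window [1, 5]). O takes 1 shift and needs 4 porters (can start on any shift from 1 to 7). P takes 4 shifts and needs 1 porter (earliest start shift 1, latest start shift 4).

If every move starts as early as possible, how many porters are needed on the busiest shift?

Early-start schedule: M@1, N@1, O@1, P@1.
Load per shift: shift 1: 11, shift 2: 7, shift 3: 7, shift 4: 1, shift 5: 0, shift 6: 0, shift 7: 0.
Peak is 11.

11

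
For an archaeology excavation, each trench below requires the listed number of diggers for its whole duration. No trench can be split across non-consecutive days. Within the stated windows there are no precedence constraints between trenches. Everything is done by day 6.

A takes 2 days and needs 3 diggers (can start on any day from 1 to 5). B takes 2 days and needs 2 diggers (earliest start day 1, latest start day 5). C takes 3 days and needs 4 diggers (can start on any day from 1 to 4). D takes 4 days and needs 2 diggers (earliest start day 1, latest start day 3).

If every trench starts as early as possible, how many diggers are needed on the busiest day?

11

Early-start schedule: A@1, B@1, C@1, D@1.
Load per day: day 1: 11, day 2: 11, day 3: 6, day 4: 2, day 5: 0, day 6: 0.
Peak is 11.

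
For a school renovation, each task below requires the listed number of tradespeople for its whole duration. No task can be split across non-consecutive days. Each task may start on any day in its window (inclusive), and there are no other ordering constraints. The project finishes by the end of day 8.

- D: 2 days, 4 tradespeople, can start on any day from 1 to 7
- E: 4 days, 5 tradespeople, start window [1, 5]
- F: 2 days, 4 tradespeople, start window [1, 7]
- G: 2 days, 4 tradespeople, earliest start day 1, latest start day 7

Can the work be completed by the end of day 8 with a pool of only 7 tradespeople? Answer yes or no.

no

The minimum achievable peak is 8; 7 < 8, so no feasible schedule stays within the cap.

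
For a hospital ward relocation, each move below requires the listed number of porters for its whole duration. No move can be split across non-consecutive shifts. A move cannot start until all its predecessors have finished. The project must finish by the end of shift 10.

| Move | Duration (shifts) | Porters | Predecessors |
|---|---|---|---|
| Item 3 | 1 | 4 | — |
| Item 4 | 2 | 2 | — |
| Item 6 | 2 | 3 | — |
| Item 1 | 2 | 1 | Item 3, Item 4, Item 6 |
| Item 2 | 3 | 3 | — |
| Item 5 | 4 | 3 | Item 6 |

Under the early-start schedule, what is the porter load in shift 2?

8

At early start, shift 2 has: Item 4, Item 6, Item 2.
Demand: 2 + 3 + 3 = 8.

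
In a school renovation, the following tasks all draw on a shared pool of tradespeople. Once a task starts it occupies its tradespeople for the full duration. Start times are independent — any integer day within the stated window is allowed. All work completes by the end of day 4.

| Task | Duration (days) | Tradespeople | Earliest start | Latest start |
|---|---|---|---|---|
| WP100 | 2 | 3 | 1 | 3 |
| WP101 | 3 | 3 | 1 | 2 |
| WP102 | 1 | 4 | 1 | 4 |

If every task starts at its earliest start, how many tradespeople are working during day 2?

At early start, day 2 has: WP100, WP101.
Demand: 3 + 3 = 6.

6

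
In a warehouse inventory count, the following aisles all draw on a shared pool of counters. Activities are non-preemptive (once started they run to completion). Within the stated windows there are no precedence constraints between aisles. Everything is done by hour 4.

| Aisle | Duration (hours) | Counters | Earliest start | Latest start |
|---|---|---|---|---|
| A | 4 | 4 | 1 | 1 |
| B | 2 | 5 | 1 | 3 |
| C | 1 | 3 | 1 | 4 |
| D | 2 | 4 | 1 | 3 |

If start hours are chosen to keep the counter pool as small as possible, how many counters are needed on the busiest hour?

Early-start (A@1, B@1, C@1, D@1) gives peak 16: h1:16  h2:13  h3:4  h4:4.
Shift C→3, D→3.
Schedule A@1, B@1, C@3, D@3: h1:9  h2:9  h3:11  h4:8 — peak 11.

11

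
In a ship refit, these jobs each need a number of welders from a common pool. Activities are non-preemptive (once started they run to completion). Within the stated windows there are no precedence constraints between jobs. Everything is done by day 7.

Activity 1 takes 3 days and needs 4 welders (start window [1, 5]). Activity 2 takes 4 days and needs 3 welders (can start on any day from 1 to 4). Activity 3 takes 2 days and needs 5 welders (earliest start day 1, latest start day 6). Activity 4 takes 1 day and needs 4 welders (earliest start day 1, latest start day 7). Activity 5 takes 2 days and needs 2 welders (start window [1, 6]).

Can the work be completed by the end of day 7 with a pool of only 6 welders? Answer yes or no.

The minimum achievable peak is 7; 6 < 7, so no feasible schedule stays within the cap.

no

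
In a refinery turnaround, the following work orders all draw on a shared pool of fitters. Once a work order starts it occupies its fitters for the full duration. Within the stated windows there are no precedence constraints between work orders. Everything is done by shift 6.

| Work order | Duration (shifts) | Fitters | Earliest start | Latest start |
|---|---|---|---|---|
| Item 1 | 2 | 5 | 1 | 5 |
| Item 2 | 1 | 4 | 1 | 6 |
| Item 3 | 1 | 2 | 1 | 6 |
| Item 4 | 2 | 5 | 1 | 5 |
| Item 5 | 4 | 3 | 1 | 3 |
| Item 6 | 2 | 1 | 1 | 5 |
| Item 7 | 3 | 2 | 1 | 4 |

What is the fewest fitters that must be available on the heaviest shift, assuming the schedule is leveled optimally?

8

Early-start (Item 1@1, Item 2@1, Item 3@1, Item 4@1, Item 5@1, Item 6@1, Item 7@1) gives peak 22: s1:22  s2:16  s3:5  s4:3  s5:0  s6:0.
Shift Item 2→3, Item 3→4, Item 4→5, Item 6→3, Item 7→4.
Schedule Item 1@1, Item 2@3, Item 3@4, Item 4@5, Item 5@1, Item 6@3, Item 7@4: s1:8  s2:8  s3:8  s4:8  s5:7  s6:7 — peak 8.
Total fitter-shifts = 46 over 6 shifts ⇒ peak ≥ ⌈46/6⌉ = 8, so 8 is optimal.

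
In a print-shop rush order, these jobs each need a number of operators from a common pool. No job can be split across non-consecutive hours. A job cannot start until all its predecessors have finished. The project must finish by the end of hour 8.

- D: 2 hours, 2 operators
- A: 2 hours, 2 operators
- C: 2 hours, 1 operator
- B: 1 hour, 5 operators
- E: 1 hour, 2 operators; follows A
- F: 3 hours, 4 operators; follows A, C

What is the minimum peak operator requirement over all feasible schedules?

Early-start (D@1, A@1, C@1, B@1, E@3, F@3) gives peak 10: h1:10  h2:5  h3:6  h4:4  h5:4  h6:0  h7:0  h8:0.
Shift B→3, E→4, F→5.
Schedule D@1, A@1, C@1, B@3, E@4, F@5: h1:5  h2:5  h3:5  h4:2  h5:4  h6:4  h7:4  h8:0 — peak 5.

5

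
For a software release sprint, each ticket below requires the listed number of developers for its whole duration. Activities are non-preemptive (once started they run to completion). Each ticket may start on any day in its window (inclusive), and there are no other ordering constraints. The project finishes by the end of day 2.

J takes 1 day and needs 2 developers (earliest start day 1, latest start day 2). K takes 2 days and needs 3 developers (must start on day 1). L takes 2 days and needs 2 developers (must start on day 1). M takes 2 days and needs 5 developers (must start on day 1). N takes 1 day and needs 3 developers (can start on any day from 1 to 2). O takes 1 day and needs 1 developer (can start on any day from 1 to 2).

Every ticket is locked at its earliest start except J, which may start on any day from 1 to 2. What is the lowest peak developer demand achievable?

J@1: d1:16  d2:10 → peak 16
J@2: d1:14  d2:12 → peak 14
Best is J@2, peak 14.

14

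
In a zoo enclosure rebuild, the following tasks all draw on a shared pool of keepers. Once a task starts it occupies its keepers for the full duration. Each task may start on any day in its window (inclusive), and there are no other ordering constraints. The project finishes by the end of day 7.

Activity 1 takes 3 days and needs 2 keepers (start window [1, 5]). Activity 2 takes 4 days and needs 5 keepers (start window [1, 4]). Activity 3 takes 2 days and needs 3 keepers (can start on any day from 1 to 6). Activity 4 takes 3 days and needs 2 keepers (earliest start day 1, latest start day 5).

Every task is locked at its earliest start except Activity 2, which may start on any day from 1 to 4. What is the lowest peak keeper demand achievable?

7

Activity 2@1: d1:12  d2:12  d3:9  d4:5  d5:0  d6:0  d7:0 → peak 12
Activity 2@2: d1:7  d2:12  d3:9  d4:5  d5:5  d6:0  d7:0 → peak 12
Activity 2@3: d1:7  d2:7  d3:9  d4:5  d5:5  d6:5  d7:0 → peak 9
Activity 2@4: d1:7  d2:7  d3:4  d4:5  d5:5  d6:5  d7:5 → peak 7
Best is Activity 2@4, peak 7.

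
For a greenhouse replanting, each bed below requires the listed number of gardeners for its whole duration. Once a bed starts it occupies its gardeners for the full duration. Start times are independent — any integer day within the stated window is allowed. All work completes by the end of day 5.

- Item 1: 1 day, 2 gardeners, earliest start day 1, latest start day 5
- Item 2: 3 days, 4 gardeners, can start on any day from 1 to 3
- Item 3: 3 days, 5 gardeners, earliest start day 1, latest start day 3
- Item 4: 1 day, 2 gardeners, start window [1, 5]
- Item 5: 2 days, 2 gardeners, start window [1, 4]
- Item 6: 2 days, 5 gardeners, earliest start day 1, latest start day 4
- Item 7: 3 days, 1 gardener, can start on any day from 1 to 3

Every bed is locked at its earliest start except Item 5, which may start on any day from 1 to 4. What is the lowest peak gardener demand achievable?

Item 5@1: d1:21  d2:17  d3:10  d4:0  d5:0 → peak 21
Item 5@2: d1:19  d2:17  d3:12  d4:0  d5:0 → peak 19
Item 5@3: d1:19  d2:15  d3:12  d4:2  d5:0 → peak 19
Item 5@4: d1:19  d2:15  d3:10  d4:2  d5:2 → peak 19
Best is Item 5@2, peak 19.

19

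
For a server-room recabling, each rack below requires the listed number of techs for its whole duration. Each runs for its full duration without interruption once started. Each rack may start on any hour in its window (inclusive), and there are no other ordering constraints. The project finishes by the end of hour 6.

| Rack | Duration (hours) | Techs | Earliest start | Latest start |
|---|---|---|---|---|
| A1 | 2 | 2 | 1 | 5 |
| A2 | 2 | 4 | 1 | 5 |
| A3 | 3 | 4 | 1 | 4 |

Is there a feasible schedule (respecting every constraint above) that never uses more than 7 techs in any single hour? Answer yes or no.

Schedule A1@1, A2@1, A3@3: h1:6  h2:6  h3:4  h4:4  h5:4  h6:0 — peak 6 ≤ 7.

yes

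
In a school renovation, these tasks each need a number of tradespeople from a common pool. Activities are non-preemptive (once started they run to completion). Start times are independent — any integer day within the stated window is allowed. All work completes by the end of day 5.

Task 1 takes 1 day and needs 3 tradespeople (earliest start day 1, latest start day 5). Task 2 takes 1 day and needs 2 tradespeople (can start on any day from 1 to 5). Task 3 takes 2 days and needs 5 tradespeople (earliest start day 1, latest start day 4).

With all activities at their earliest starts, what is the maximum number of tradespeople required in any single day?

10

Early-start schedule: Task 1@1, Task 2@1, Task 3@1.
Load per day: day 1: 10, day 2: 5, day 3: 0, day 4: 0, day 5: 0.
Peak is 10.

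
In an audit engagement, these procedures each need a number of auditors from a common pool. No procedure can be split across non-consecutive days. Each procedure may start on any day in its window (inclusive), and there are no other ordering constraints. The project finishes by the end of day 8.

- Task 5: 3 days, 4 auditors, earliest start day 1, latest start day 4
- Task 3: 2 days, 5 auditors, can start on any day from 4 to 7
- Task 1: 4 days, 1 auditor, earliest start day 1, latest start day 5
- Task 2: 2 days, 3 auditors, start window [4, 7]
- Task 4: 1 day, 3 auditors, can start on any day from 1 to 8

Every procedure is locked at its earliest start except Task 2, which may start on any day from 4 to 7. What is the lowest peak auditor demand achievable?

Task 2@4: d1:8  d2:5  d3:5  d4:9  d5:8  d6:0  d7:0  d8:0 → peak 9
Task 2@5: d1:8  d2:5  d3:5  d4:6  d5:8  d6:3  d7:0  d8:0 → peak 8
Task 2@6: d1:8  d2:5  d3:5  d4:6  d5:5  d6:3  d7:3  d8:0 → peak 8
Task 2@7: d1:8  d2:5  d3:5  d4:6  d5:5  d6:0  d7:3  d8:3 → peak 8
Best is Task 2@5, peak 8.

8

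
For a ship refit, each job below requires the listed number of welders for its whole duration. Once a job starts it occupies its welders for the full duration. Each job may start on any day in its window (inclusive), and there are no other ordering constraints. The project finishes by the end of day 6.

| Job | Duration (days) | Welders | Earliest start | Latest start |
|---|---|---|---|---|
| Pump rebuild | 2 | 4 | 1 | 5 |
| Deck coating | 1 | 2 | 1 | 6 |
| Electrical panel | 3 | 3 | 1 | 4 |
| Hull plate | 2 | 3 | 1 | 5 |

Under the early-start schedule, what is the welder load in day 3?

At early start, day 3 has: Electrical panel.
Demand: 3 = 3.

3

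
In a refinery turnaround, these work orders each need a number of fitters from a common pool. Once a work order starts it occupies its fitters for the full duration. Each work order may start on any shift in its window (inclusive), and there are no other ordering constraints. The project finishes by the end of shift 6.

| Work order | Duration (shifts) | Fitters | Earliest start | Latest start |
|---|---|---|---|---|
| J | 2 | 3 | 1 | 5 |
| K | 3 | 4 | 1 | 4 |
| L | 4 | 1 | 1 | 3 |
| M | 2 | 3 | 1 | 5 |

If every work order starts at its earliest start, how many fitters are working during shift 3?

5

At early start, shift 3 has: K, L.
Demand: 4 + 1 = 5.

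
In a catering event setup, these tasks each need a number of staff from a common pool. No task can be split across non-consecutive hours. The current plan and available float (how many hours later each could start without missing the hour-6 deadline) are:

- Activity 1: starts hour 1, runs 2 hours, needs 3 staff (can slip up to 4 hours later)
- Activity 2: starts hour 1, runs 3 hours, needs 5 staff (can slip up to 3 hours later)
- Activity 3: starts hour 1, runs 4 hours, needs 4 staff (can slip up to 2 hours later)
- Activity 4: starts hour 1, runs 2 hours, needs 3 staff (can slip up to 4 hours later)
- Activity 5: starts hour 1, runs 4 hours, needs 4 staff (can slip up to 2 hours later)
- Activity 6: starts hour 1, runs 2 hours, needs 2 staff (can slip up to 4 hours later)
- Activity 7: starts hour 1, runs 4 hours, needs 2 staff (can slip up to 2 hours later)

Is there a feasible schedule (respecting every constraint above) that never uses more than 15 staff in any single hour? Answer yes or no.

Schedule Activity 1@1, Activity 2@1, Activity 3@1, Activity 4@1, Activity 5@3, Activity 6@4, Activity 7@3: h1:15  h2:15  h3:15  h4:12  h5:8  h6:6 — peak 15 ≤ 15.

yes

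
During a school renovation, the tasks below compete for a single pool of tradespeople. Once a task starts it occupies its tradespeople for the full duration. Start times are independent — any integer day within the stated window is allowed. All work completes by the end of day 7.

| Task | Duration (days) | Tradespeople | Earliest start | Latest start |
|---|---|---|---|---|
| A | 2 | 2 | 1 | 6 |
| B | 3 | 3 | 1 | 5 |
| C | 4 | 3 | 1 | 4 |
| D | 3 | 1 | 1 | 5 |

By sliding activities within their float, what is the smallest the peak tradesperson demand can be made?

5

Early-start (A@1, B@1, C@1, D@1) gives peak 9: d1:9  d2:9  d3:7  d4:3  d5:0  d6:0  d7:0.
Shift C→4, D→3.
Schedule A@1, B@1, C@4, D@3: d1:5  d2:5  d3:4  d4:4  d5:4  d6:3  d7:3 — peak 5.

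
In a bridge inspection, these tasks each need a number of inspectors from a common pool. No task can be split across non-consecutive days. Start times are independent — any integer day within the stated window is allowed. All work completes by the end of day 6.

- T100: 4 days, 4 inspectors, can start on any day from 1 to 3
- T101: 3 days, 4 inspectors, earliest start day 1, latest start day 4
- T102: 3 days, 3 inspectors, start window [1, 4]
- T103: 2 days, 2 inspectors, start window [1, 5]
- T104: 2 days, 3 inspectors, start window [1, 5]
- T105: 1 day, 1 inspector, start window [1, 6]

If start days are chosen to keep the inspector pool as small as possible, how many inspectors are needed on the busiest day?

8

Early-start (T100@1, T101@1, T102@1, T103@1, T104@1, T105@1) gives peak 17: d1:17  d2:16  d3:11  d4:4  d5:0  d6:0.
Shift T102→4, T103→5, T104→5, T105→4.
Schedule T100@1, T101@1, T102@4, T103@5, T104@5, T105@4: d1:8  d2:8  d3:8  d4:8  d5:8  d6:8 — peak 8.
Total inspector-days = 48 over 6 days ⇒ peak ≥ ⌈48/6⌉ = 8, so 8 is optimal.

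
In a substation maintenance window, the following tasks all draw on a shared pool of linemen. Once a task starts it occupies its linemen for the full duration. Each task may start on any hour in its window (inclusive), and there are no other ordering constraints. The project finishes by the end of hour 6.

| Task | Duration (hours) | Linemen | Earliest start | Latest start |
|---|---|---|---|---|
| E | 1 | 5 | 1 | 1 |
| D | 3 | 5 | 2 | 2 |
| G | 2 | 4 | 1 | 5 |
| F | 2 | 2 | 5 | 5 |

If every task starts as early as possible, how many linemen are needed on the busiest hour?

9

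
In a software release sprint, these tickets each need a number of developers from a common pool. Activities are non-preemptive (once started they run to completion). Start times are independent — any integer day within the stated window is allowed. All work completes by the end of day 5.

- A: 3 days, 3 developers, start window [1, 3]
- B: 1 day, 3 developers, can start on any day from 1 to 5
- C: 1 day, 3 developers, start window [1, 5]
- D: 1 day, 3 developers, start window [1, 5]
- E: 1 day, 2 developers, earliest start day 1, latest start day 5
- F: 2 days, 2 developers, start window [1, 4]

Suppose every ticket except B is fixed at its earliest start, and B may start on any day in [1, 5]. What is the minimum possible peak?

13

B@1: d1:16  d2:5  d3:3  d4:0  d5:0 → peak 16
B@2: d1:13  d2:8  d3:3  d4:0  d5:0 → peak 13
B@3: d1:13  d2:5  d3:6  d4:0  d5:0 → peak 13
B@4: d1:13  d2:5  d3:3  d4:3  d5:0 → peak 13
B@5: d1:13  d2:5  d3:3  d4:0  d5:3 → peak 13
Best is B@2, peak 13.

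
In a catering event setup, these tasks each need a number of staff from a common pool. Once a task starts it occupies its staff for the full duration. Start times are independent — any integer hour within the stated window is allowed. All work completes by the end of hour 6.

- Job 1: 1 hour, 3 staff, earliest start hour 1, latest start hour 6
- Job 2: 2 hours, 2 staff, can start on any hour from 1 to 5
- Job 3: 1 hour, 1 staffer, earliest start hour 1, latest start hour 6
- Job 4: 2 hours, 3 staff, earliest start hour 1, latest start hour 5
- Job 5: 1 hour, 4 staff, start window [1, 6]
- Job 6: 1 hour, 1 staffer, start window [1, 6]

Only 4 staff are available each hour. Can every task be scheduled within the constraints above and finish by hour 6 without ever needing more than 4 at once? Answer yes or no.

yes

Schedule Job 1@1, Job 2@2, Job 3@1, Job 4@4, Job 5@6, Job 6@2: h1:4  h2:3  h3:2  h4:3  h5:3  h6:4 — peak 4 ≤ 4.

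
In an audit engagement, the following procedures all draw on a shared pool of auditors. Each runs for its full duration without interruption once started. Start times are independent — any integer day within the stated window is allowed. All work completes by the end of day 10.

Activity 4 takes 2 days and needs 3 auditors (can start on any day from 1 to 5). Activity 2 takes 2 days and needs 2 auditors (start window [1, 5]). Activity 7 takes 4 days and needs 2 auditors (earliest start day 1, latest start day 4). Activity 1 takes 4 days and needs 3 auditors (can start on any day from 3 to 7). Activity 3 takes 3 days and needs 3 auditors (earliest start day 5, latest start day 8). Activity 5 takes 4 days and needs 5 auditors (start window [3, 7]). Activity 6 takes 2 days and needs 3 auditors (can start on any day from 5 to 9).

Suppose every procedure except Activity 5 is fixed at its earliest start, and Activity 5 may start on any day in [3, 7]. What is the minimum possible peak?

9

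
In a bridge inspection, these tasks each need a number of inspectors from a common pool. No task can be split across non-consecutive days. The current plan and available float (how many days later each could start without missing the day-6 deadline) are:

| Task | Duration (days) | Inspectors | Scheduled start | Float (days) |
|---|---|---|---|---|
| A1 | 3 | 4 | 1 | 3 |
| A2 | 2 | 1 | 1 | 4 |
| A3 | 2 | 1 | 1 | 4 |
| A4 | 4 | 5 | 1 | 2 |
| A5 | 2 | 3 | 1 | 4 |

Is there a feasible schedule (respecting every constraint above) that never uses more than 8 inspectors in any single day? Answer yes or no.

no

The minimum achievable peak is 9; 8 < 9, so no feasible schedule stays within the cap.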